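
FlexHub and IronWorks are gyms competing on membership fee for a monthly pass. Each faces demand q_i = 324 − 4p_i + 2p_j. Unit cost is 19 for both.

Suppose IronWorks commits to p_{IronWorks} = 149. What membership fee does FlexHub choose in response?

FlexHub's profit: π = (p_{FlexHub} − 19)(324 − 4p_{FlexHub} + 2p_{IronWorks}).
∂π/∂p_{FlexHub} = 400 − 8p_{FlexHub} + 2p_{IronWorks} = 0 ⇒ p_{FlexHub} = 50 + 0.25p_{IronWorks}.
At p_{IronWorks} = 149: p_{FlexHub} = 50 + 0.25·149 = 87.25.

87.25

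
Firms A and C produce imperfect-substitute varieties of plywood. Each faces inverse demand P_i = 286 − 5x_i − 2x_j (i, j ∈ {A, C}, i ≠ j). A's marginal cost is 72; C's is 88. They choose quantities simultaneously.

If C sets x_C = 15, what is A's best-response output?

Firm A's profit: π = x_A(286 − 5x_A − 2x_C) − 72x_A.
∂π/∂x_A = 214 − 10x_A − 2x_C = 0 ⇒ x_A = 21.4 − 0.2x_C.
At x_C = 15: x_A = 21.4 − 0.2·15 = 18.4.

18.4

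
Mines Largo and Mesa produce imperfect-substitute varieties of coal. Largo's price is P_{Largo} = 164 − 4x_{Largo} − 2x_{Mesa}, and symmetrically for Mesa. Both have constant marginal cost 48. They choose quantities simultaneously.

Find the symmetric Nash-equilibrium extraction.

11.6

Mine Largo's profit: π = x_{Largo}(164 − 4x_{Largo} − 2x_{Mesa}) − 48x_{Largo}.
∂π/∂x_{Largo} = 116 − 8x_{Largo} − 2x_{Mesa} = 0 ⇒ x_{Largo} = 14.5 − 0.25x_{Mesa}.
By symmetry x_{Mesa} = x_{Largo}; substituting into the reaction function, 1.25x_{Largo} = 14.5 and x_{Largo} = 11.6.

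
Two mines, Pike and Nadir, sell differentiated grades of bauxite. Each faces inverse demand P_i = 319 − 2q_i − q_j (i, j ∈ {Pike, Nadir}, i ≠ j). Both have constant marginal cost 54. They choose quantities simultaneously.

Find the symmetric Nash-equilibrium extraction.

Mine Pike's profit: π = q_{Pike}(319 − 2q_{Pike} − q_{Nadir}) − 54q_{Pike}.
∂π/∂q_{Pike} = 265 − 4q_{Pike} − q_{Nadir} = 0 ⇒ q_{Pike} = 66.25 − 0.25q_{Nadir}.
Setting q_{Pike} = q_{Nadir} in the reaction function: q_{Pike} = 66.25 − 0.25q_{Pike}, so q_{Pike} = 66.25 / 1.25 = 53.

53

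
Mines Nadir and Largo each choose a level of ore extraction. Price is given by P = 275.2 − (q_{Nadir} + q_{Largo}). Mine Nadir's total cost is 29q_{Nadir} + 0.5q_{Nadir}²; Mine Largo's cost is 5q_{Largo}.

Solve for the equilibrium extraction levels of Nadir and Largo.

44.44, 112.88

Mine Nadir's profit: π = q_{Nadir}(275.2 − (q_{Nadir} + q_{Largo})) − 29q_{Nadir} − 0.5q_{Nadir}².
∂π/∂q_{Nadir} = 246.2 − 3q_{Nadir} − q_{Largo} = 0, so q_{Nadir} = 1231/15 − (1/3)q_{Largo}.
For Largo: ∂π/∂q_{Largo} = 270.2 − 2q_{Largo} − q_{Nadir} = 0 ⇒ q_{Largo} = 135.1 − 0.5q_{Nadir}.
Substituting the second reaction function into the first: q_{Nadir} = 1231/15 − (1/3)(135.1 − 0.5q_{Nadir}), which gives (5/6)q_{Nadir} = 1111/30 ⇒ q_{Nadir} = 44.44.
Then q_{Largo} = 135.1 − 0.5·44.44 = 112.88.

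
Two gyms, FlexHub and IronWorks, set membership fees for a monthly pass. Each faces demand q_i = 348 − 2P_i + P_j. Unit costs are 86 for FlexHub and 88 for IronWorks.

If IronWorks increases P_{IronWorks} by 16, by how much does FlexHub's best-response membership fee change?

FlexHub's profit: π = (P_{FlexHub} − 86)(348 − 2P_{FlexHub} + P_{IronWorks}).
∂π/∂P_{FlexHub} = 520 − 4P_{FlexHub} + P_{IronWorks} = 0 ⇒ P_{FlexHub} = 130 + 0.25P_{IronWorks}.
The reaction-function slope is 0.25, so a 16-unit rise in P_{IronWorks} moves P_{FlexHub} by 0.25 × 16 = 4. FlexHub's best response rises — the actions are strategic complements.

4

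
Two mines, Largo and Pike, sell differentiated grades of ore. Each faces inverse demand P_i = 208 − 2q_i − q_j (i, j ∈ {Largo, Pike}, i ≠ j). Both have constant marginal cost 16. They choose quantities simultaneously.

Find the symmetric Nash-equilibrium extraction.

Mine Largo's profit: π = q_{Largo}(208 − 2q_{Largo} − q_{Pike}) − 16q_{Largo}.
∂π/∂q_{Largo} = 192 − 4q_{Largo} − q_{Pike} = 0 ⇒ q_{Largo} = 48 − 0.25q_{Pike}.
Setting q_{Largo} = q_{Pike} in the reaction function: q_{Largo} = 48 − 0.25q_{Largo}, so q_{Largo} = 48 / 1.25 = 38.4.

38.4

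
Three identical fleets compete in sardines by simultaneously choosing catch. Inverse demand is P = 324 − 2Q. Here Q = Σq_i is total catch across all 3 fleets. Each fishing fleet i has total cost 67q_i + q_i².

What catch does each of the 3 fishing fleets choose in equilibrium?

A representative fishing fleet's profit is π_i = q_i(324 − 2Q) − 67q_i − q_i², with Q = q_i + Σ_{j≠i} q_j.
First-order condition: 257 − 6q_i − 2Σ_{j≠i} q_j = 0.
Imposing symmetry (q_j = q for all j) turns Σ_{j≠i} q_j into 2q, so 257 = 10q and q = 25.7.

25.7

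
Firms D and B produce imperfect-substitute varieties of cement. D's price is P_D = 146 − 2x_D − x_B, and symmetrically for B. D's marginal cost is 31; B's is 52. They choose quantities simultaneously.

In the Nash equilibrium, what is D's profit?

1190.72

Firm D's profit: π = x_D(146 − 2x_D − x_B) − 31x_D.
∂π/∂x_D = 115 − 4x_D − x_B = 0 ⇒ x_D = 28.75 − 0.25x_B.
Similarly x_B = 23.5 − 0.25x_D.
Plugging x_B into D's best response: x_D = 28.75 − 0.25(23.5 − 0.25x_D) ⇒ 0.9375x_D = 22.875, so x_D = 24.4.
Then x_B = 23.5 − 0.25·24.4 = 17.4.
P_D = 146 − 2·24.4 − 17.4 = 79.8.
Profit = (79.8 − 31)·24.4 = 1190.72.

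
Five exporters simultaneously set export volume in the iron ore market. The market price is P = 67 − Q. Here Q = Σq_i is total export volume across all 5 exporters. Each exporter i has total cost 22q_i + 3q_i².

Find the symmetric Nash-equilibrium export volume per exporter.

A representative exporter's profit is π_i = q_i(67 − Q) − 22q_i − 3q_i², with Q = q_i + Σ_{j≠i} q_j.
First-order condition: 45 − 8q_i − Σ_{j≠i} q_j = 0.
In a symmetric equilibrium every exporter chooses the same q, so Σ_{j≠i} q_j = 4q. The condition becomes 45 − 12q = 0, giving q = 45/12 = 3.75.

3.75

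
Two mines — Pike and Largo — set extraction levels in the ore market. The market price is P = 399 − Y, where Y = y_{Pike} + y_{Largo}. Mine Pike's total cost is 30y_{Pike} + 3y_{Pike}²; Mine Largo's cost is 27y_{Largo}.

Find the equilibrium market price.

Mine Pike's profit: π = y_{Pike}(399 − (y_{Pike} + y_{Largo})) − 30y_{Pike} − 3y_{Pike}².
∂π/∂y_{Pike} = 369 − 8y_{Pike} − y_{Largo} = 0, so y_{Pike} = 46.125 − 0.125y_{Largo}.
For Largo: ∂π/∂y_{Largo} = 372 − 2y_{Largo} − y_{Pike} = 0 ⇒ y_{Largo} = 186 − 0.5y_{Pike}.
Plugging y_{Largo} into Pike's best response: y_{Pike} = 46.125 − 0.125(186 − 0.5y_{Pike}) ⇒ 0.9375y_{Pike} = 22.875, so y_{Pike} = 24.4.
Then y_{Largo} = 186 − 0.5·24.4 = 173.8.
Equilibrium price: P = 399 − 198.2 = 200.8.

200.8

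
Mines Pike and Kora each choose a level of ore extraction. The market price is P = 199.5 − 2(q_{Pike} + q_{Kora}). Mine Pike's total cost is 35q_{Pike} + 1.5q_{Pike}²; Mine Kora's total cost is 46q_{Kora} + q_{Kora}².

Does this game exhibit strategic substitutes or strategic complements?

Mine Pike's profit: π = q_{Pike}(199.5 − 2(q_{Pike} + q_{Kora})) − 35q_{Pike} − 1.5q_{Pike}².
∂π/∂q_{Pike} = 164.5 − 7q_{Pike} − 2q_{Kora} = 0, so q_{Pike} = 23.5 − (2/7)q_{Kora}.
The best-response slope dq_{Pike}/dq_{Kora} = −2/7 < 0: the reaction function is downward-sloping, so the choices are strategic substitutes.

strategic substitutes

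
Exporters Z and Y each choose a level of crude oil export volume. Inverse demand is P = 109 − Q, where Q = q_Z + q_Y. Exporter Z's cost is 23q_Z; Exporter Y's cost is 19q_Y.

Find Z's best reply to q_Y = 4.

41

Exporter Z's profit: π = q_Z(109 − (q_Z + q_Y)) − 23q_Z.
∂π/∂q_Z = 86 − 2q_Z − q_Y = 0, so q_Z = 43 − 0.5q_Y.
At q_Y = 4: q_Z = 43 − 0.5·4 = 41.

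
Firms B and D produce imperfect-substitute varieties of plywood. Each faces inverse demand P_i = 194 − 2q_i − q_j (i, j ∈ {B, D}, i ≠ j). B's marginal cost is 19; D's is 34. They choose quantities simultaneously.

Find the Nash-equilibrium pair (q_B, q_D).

Firm B's profit: π = q_B(194 − 2q_B − q_D) − 19q_B.
∂π/∂q_B = 175 − 4q_B − q_D = 0 ⇒ q_B = 43.75 − 0.25q_D.
Similarly q_D = 40 − 0.25q_B.
Plugging q_D into B's best response: q_B = 43.75 − 0.25(40 − 0.25q_B) ⇒ 0.9375q_B = 33.75, so q_B = 36.
Then q_D = 40 − 0.25·36 = 31.

36, 31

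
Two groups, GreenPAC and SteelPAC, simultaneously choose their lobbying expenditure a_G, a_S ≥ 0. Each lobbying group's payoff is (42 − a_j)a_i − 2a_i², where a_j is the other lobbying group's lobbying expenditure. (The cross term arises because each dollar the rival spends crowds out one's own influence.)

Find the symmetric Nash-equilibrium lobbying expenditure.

8.4

GreenPAC's payoff is (42 − a_S)a_G − 2a_G².
∂π/∂a_G = 42 − a_S − 4a_G = 0, so a_G = 10.5 − 0.25a_S.
By symmetry a_S = a_G; substituting into the reaction function, 1.25a_G = 10.5 and a_G = 8.4.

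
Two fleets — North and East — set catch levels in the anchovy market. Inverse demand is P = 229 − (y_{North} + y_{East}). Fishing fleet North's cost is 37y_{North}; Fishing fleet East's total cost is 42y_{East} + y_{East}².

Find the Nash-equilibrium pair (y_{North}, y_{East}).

Fishing fleet North's profit: π = y_{North}(229 − (y_{North} + y_{East})) − 37y_{North}.
∂π/∂y_{North} = 192 − 2y_{North} − y_{East} = 0, so y_{North} = 96 − 0.5y_{East}.
For East: ∂π/∂y_{East} = 187 − 4y_{East} − y_{North} = 0 ⇒ y_{East} = 46.75 − 0.25y_{North}.
Solving the two reaction functions simultaneously: (1 − (−0.5)(−0.25))y_{North} = 96 − 0.5·46.75, so 0.875y_{North} = 72.625 and y_{North} = 83.
Then y_{East} = 46.75 − 0.25·83 = 26.

83, 26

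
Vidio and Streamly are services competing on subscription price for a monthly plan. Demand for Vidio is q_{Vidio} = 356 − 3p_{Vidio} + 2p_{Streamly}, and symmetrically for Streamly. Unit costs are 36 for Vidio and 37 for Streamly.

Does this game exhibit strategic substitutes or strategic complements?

Vidio's profit: π = (p_{Vidio} − 36)(356 − 3p_{Vidio} + 2p_{Streamly}).
∂π/∂p_{Vidio} = 464 − 6p_{Vidio} + 2p_{Streamly} = 0 ⇒ p_{Vidio} = 232/3 + (1/3)p_{Streamly}.
The best-response slope dp_{Vidio}/dp_{Streamly} = 1/3 > 0: the reaction function is upward-sloping, so the choices are strategic complements.

strategic complements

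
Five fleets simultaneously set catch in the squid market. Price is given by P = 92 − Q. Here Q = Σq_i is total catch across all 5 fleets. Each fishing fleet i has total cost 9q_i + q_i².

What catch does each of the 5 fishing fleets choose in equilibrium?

10.375

A representative fishing fleet's profit is π_i = q_i(92 − Q) − 9q_i − q_i², with Q = q_i + Σ_{j≠i} q_j.
First-order condition: 83 − 4q_i − Σ_{j≠i} q_j = 0.
In a symmetric equilibrium every fishing fleet chooses the same q, so Σ_{j≠i} q_j = 4q. The condition becomes 83 − 8q = 0, giving q = 83/8 = 10.375.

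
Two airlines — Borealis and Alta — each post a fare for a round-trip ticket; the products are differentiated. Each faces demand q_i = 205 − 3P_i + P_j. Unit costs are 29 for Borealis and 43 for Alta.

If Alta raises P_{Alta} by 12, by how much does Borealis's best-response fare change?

Borealis's profit: π = (P_{Borealis} − 29)(205 − 3P_{Borealis} + P_{Alta}).
∂π/∂P_{Borealis} = 292 − 6P_{Borealis} + P_{Alta} = 0 ⇒ P_{Borealis} = 146/3 + (1/6)P_{Alta}.
The reaction-function slope is 1/6, so a 12-unit rise in P_{Alta} moves P_{Borealis} by 1/6 × 12 = 2. Borealis's best response rises — the actions are strategic complements.

2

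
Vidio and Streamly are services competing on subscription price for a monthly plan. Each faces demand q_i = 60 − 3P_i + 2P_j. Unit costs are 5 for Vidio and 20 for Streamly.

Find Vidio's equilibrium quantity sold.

Vidio's profit: π = (P_{Vidio} − 5)(60 − 3P_{Vidio} + 2P_{Streamly}).
∂π/∂P_{Vidio} = 75 − 6P_{Vidio} + 2P_{Streamly} = 0 ⇒ P_{Vidio} = 12.5 + (1/3)P_{Streamly}.
Similarly P_{Streamly} = 20 + (1/3)P_{Vidio}.
Plugging P_{Streamly} into Vidio's best response: P_{Vidio} = 12.5 + (1/3)(20 + (1/3)P_{Vidio}) ⇒ (8/9)P_{Vidio} = 115/6, so P_{Vidio} = 21.5625.
Then P_{Streamly} = 20 + (1/3)·21.5625 = 27.1875.
q_{Vidio} = 60 − 3·21.5625 + 2·27.1875 = 49.6875.

49.6875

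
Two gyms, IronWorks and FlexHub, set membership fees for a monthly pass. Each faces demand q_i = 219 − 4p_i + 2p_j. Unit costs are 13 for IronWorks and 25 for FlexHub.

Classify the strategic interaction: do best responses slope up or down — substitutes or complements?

strategic complements

IronWorks's profit: π = (p_{IronWorks} − 13)(219 − 4p_{IronWorks} + 2p_{FlexHub}).
∂π/∂p_{IronWorks} = 271 − 8p_{IronWorks} + 2p_{FlexHub} = 0 ⇒ p_{IronWorks} = 33.875 + 0.25p_{FlexHub}.
The best-response slope dp_{IronWorks}/dp_{FlexHub} = 0.25 > 0: the reaction function is upward-sloping, so the choices are strategic complements.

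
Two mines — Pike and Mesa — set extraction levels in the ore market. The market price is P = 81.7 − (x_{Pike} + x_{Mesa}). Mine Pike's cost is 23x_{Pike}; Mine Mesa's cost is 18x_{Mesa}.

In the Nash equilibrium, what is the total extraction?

40.8

Mine Pike's profit: π = x_{Pike}(81.7 − (x_{Pike} + x_{Mesa})) − 23x_{Pike}.
∂π/∂x_{Pike} = 58.7 − 2x_{Pike} − x_{Mesa} = 0, so x_{Pike} = 29.35 − 0.5x_{Mesa}.
By the same steps for Mesa: x_{Mesa} = 31.85 − 0.5x_{Pike}.
Solving the two reaction functions simultaneously: (1 − (−0.5)(−0.5))x_{Pike} = 29.35 − 0.5·31.85, so 0.75x_{Pike} = 13.425 and x_{Pike} = 17.9.
Then x_{Mesa} = 31.85 − 0.5·17.9 = 22.9.
Total extraction: 17.9 + 22.9 = 40.8.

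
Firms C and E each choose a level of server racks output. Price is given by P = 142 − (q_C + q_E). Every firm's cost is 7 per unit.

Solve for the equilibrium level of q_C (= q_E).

45

Firm C's profit: π = q_C(142 − (q_C + q_E)) − 7q_C.
∂π/∂q_C = 135 − 2q_C − q_E = 0, so q_C = 67.5 − 0.5q_E.
The game is symmetric, so in equilibrium q_E = q_C: the reaction function gives 1.5q_C = 67.5, hence q_C = 45.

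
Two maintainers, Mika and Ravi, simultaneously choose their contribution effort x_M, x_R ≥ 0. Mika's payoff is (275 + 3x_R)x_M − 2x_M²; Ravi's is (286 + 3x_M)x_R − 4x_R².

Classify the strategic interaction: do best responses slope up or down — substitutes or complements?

Expanding Mika's payoff: 275x_M + 3x_Rx_M − 2x_M².
∂π/∂x_M = 275 + 3x_R − 4x_M = 0, so x_M = 68.75 + 0.75x_R.
The best-response slope dx_M/dx_R = 0.75 > 0: the reaction function is upward-sloping, so the choices are strategic complements.

strategic complements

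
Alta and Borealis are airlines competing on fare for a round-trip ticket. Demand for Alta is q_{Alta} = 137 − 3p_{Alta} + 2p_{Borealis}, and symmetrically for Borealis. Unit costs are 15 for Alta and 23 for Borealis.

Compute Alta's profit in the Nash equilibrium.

3072

Alta's profit: π = (p_{Alta} − 15)(137 − 3p_{Alta} + 2p_{Borealis}).
∂π/∂p_{Alta} = 182 − 6p_{Alta} + 2p_{Borealis} = 0 ⇒ p_{Alta} = 91/3 + (1/3)p_{Borealis}.
Similarly p_{Borealis} = 103/3 + (1/3)p_{Alta}.
Substituting the second reaction function into the first: p_{Alta} = 91/3 + (1/3)(103/3 + (1/3)p_{Alta}), which gives (8/9)p_{Alta} = 376/9 ⇒ p_{Alta} = 47.
Then p_{Borealis} = 103/3 + (1/3)·47 = 50.
q_{Alta} = 137 − 3·47 + 2·50 = 96.
Profit = (47 − 15)·96 = 3072.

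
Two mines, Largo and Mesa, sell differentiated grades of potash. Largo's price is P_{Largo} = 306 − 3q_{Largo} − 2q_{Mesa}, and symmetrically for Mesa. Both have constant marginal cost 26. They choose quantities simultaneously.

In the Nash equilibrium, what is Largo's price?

Mine Largo's profit: π = q_{Largo}(306 − 3q_{Largo} − 2q_{Mesa}) − 26q_{Largo}.
∂π/∂q_{Largo} = 280 − 6q_{Largo} − 2q_{Mesa} = 0 ⇒ q_{Largo} = 140/3 − (1/3)q_{Mesa}.
Setting q_{Largo} = q_{Mesa} in the reaction function: q_{Largo} = 140/3 − (1/3)q_{Largo}, so q_{Largo} = (140/3) / (4/3) = 35.
P_{Largo} = 306 − 3·35 − 2·35 = 131.

131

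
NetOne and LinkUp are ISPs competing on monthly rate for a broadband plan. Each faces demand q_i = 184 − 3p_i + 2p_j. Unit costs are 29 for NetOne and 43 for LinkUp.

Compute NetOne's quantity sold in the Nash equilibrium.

NetOne's profit: π = (p_{NetOne} − 29)(184 − 3p_{NetOne} + 2p_{LinkUp}).
∂π/∂p_{NetOne} = 271 − 6p_{NetOne} + 2p_{LinkUp} = 0 ⇒ p_{NetOne} = 271/6 + (1/3)p_{LinkUp}.
Similarly p_{LinkUp} = 313/6 + (1/3)p_{NetOne}.
Plugging p_{LinkUp} into NetOne's best response: p_{NetOne} = 271/6 + (1/3)(313/6 + (1/3)p_{NetOne}) ⇒ (8/9)p_{NetOne} = 563/9, so p_{NetOne} = 70.375.
Then p_{LinkUp} = 313/6 + (1/3)·70.375 = 75.625.
q_{NetOne} = 184 − 3·70.375 + 2·75.625 = 124.125.

124.125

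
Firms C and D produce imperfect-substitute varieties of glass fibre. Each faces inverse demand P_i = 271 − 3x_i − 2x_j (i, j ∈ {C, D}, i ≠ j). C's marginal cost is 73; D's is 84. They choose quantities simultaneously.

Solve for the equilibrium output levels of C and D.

Firm C's profit: π = x_C(271 − 3x_C − 2x_D) − 73x_C.
∂π/∂x_C = 198 − 6x_C − 2x_D = 0 ⇒ x_C = 33 − (1/3)x_D.
Similarly x_D = 187/6 − (1/3)x_C.
Solving the two reaction functions simultaneously: (1 − (−1/3)(−1/3))x_C = 33 − (1/3)·(187/6), so (8/9)x_C = 407/18 and x_C = 25.4375.
Then x_D = 187/6 − (1/3)·25.4375 = 22.6875.

25.4375, 22.6875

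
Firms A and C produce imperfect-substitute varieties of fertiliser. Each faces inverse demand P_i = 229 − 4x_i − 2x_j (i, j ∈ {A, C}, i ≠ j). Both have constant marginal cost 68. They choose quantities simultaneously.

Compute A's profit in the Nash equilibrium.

1036.84

Firm A's profit: π = x_A(229 − 4x_A − 2x_C) − 68x_A.
∂π/∂x_A = 161 − 8x_A − 2x_C = 0 ⇒ x_A = 20.125 − 0.25x_C.
By symmetry x_C = x_A; substituting into the reaction function, 1.25x_A = 20.125 and x_A = 16.1.
P_A = 229 − 4·16.1 − 2·16.1 = 132.4.
Profit = (132.4 − 68)·16.1 = 1036.84.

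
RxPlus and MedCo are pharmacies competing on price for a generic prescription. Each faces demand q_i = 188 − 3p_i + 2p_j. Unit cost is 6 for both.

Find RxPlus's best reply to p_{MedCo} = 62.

55

RxPlus's profit: π = (p_{RxPlus} − 6)(188 − 3p_{RxPlus} + 2p_{MedCo}).
∂π/∂p_{RxPlus} = 206 − 6p_{RxPlus} + 2p_{MedCo} = 0 ⇒ p_{RxPlus} = 103/3 + (1/3)p_{MedCo}.
At p_{MedCo} = 62: p_{RxPlus} = 103/3 + (1/3)·62 = 55.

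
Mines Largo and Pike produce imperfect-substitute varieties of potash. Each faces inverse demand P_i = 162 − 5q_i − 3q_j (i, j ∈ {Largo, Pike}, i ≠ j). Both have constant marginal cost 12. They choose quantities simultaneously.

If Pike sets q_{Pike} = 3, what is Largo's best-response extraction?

14.1

Mine Largo's profit: π = q_{Largo}(162 − 5q_{Largo} − 3q_{Pike}) − 12q_{Largo}.
∂π/∂q_{Largo} = 150 − 10q_{Largo} − 3q_{Pike} = 0 ⇒ q_{Largo} = 15 − 0.3q_{Pike}.
At q_{Pike} = 3: q_{Largo} = 15 − 0.3·3 = 14.1.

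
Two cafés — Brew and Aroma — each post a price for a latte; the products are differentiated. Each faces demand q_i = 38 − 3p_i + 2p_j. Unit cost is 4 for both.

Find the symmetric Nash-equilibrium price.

Brew's profit: π = (p_{Brew} − 4)(38 − 3p_{Brew} + 2p_{Aroma}).
∂π/∂p_{Brew} = 50 − 6p_{Brew} + 2p_{Aroma} = 0 ⇒ p_{Brew} = 25/3 + (1/3)p_{Aroma}.
By symmetry p_{Aroma} = p_{Brew}; substituting into the reaction function, (2/3)p_{Brew} = 25/3 and p_{Brew} = 12.5.

12.5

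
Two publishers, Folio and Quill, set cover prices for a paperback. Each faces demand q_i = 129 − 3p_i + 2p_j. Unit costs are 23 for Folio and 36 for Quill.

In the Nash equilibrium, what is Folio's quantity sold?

86.8125

Folio's profit: π = (p_{Folio} − 23)(129 − 3p_{Folio} + 2p_{Quill}).
∂π/∂p_{Folio} = 198 − 6p_{Folio} + 2p_{Quill} = 0 ⇒ p_{Folio} = 33 + (1/3)p_{Quill}.
Similarly p_{Quill} = 39.5 + (1/3)p_{Folio}.
Substituting the second reaction function into the first: p_{Folio} = 33 + (1/3)(39.5 + (1/3)p_{Folio}), which gives (8/9)p_{Folio} = 277/6 ⇒ p_{Folio} = 51.9375.
Then p_{Quill} = 39.5 + (1/3)·51.9375 = 56.8125.
q_{Folio} = 129 − 3·51.9375 + 2·56.8125 = 86.8125.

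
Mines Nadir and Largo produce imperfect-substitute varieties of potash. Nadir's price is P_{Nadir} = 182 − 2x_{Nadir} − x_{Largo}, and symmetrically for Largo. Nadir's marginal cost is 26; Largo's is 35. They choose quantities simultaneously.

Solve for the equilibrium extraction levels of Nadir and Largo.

Mine Nadir's profit: π = x_{Nadir}(182 − 2x_{Nadir} − x_{Largo}) − 26x_{Nadir}.
∂π/∂x_{Nadir} = 156 − 4x_{Nadir} − x_{Largo} = 0 ⇒ x_{Nadir} = 39 − 0.25x_{Largo}.
Similarly x_{Largo} = 36.75 − 0.25x_{Nadir}.
Plugging x_{Largo} into Nadir's best response: x_{Nadir} = 39 − 0.25(36.75 − 0.25x_{Nadir}) ⇒ 0.9375x_{Nadir} = 29.8125, so x_{Nadir} = 31.8.
Then x_{Largo} = 36.75 − 0.25·31.8 = 28.8.

31.8, 28.8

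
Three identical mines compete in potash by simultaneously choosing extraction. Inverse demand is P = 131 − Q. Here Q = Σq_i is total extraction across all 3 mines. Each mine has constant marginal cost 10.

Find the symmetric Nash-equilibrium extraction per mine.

A representative mine's profit is π_i = q_i(131 − Q) − 10q_i, with Q = q_i + Σ_{j≠i} q_j.
First-order condition: 121 − 2q_i − Σ_{j≠i} q_j = 0.
Imposing symmetry (q_j = q for all j) turns Σ_{j≠i} q_j into 2q, so 121 = 4q and q = 30.25.

30.25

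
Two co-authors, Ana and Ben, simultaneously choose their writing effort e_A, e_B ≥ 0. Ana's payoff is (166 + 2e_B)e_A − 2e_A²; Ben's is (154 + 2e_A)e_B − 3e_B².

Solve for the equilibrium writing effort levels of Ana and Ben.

65.2, 47.4

Expanding Ana's payoff: 166e_A + 2e_Be_A − 2e_A².
∂π/∂e_A = 166 + 2e_B − 4e_A = 0, so e_A = 41.5 + 0.5e_B.
Likewise for Ben: e_B = 77/3 + (1/3)e_A.
Solving the two reaction functions simultaneously: (1 − (0.5)(1/3))e_A = 41.5 + 0.5·(77/3), so (5/6)e_A = 163/3 and e_A = 65.2.
Then e_B = 77/3 + (1/3)·65.2 = 47.4.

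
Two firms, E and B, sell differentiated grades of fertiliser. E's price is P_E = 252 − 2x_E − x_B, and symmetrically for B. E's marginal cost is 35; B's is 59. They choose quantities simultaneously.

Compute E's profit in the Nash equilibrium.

4050

Firm E's profit: π = x_E(252 − 2x_E − x_B) − 35x_E.
∂π/∂x_E = 217 − 4x_E − x_B = 0 ⇒ x_E = 54.25 − 0.25x_B.
Similarly x_B = 48.25 − 0.25x_E.
Solving the two reaction functions simultaneously: (1 − (−0.25)(−0.25))x_E = 54.25 − 0.25·48.25, so 0.9375x_E = 42.1875 and x_E = 45.
Then x_B = 48.25 − 0.25·45 = 37.
P_E = 252 − 2·45 − 37 = 125.
Profit = (125 − 35)·45 = 4050.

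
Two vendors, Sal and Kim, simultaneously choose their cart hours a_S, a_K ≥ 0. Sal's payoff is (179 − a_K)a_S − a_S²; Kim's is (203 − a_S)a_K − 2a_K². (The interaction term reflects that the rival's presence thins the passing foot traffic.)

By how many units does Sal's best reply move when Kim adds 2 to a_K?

-1

Expanding Sal's payoff: 179a_S − a_Ka_S − a_S².
∂π/∂a_S = 179 − a_K − 2a_S = 0, so a_S = 89.5 − 0.5a_K.
The reaction-function slope is −0.5, so a 2-unit rise in a_K moves a_S by −0.5 × 2 = −1. Sal's best response falls — the actions are strategic substitutes.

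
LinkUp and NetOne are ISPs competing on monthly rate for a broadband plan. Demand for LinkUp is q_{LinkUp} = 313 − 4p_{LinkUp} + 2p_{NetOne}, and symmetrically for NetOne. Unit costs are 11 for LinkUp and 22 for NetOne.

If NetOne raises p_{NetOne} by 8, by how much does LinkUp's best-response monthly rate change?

2

LinkUp's profit: π = (p_{LinkUp} − 11)(313 − 4p_{LinkUp} + 2p_{NetOne}).
∂π/∂p_{LinkUp} = 357 − 8p_{LinkUp} + 2p_{NetOne} = 0 ⇒ p_{LinkUp} = 44.625 + 0.25p_{NetOne}.
The reaction-function slope is 0.25, so an 8-unit rise in p_{NetOne} moves p_{LinkUp} by 0.25 × 8 = 2. LinkUp's best response rises — the actions are strategic complements.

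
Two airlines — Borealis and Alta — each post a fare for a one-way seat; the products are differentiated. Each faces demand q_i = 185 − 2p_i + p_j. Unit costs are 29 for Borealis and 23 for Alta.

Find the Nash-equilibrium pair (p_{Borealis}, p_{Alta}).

Borealis's profit: π = (p_{Borealis} − 29)(185 − 2p_{Borealis} + p_{Alta}).
∂π/∂p_{Borealis} = 243 − 4p_{Borealis} + p_{Alta} = 0 ⇒ p_{Borealis} = 60.75 + 0.25p_{Alta}.
Similarly p_{Alta} = 57.75 + 0.25p_{Borealis}.
Solving the two reaction functions simultaneously: (1 − (0.25)(0.25))p_{Borealis} = 60.75 + 0.25·57.75, so 0.9375p_{Borealis} = 75.1875 and p_{Borealis} = 80.2.
Then p_{Alta} = 57.75 + 0.25·80.2 = 77.8.

80.2, 77.8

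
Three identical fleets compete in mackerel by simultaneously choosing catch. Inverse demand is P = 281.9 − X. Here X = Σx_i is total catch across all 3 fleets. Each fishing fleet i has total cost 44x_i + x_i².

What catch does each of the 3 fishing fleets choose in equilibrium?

39.65

A representative fishing fleet's profit is π_i = x_i(281.9 − X) − 44x_i − x_i², with X = x_i + Σ_{j≠i} x_j.
First-order condition: 237.9 − 4x_i − Σ_{j≠i} x_j = 0.
With identical fishing fleets, set every x_j = x: then 237.9 − 4x − 2x = 0, i.e. x = 237.9/6 = 39.65.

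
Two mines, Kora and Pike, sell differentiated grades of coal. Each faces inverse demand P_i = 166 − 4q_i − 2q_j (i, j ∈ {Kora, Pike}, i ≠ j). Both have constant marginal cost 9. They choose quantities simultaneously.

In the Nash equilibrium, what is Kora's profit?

Mine Kora's profit: π = q_{Kora}(166 − 4q_{Kora} − 2q_{Pike}) − 9q_{Kora}.
∂π/∂q_{Kora} = 157 − 8q_{Kora} − 2q_{Pike} = 0 ⇒ q_{Kora} = 19.625 − 0.25q_{Pike}.
Setting q_{Kora} = q_{Pike} in the reaction function: q_{Kora} = 19.625 − 0.25q_{Kora}, so q_{Kora} = 19.625 / 1.25 = 15.7.
P_{Kora} = 166 − 4·15.7 − 2·15.7 = 71.8.
Profit = (71.8 − 9)·15.7 = 985.96.

985.96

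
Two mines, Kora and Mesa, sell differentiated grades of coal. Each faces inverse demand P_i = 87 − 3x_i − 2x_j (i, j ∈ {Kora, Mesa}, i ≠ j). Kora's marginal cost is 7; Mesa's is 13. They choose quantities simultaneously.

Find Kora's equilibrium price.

38.125

Mine Kora's profit: π = x_{Kora}(87 − 3x_{Kora} − 2x_{Mesa}) − 7x_{Kora}.
∂π/∂x_{Kora} = 80 − 6x_{Kora} − 2x_{Mesa} = 0 ⇒ x_{Kora} = 40/3 − (1/3)x_{Mesa}.
Similarly x_{Mesa} = 37/3 − (1/3)x_{Kora}.
Substituting the second reaction function into the first: x_{Kora} = 40/3 − (1/3)(37/3 − (1/3)x_{Kora}), which gives (8/9)x_{Kora} = 83/9 ⇒ x_{Kora} = 10.375.
Then x_{Mesa} = 37/3 − (1/3)·10.375 = 8.875.
P_{Kora} = 87 − 3·10.375 − 2·8.875 = 38.125.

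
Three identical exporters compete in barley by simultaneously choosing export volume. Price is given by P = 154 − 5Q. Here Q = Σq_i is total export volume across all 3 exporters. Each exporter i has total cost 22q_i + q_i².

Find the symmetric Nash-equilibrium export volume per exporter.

6

A representative exporter's profit is π_i = q_i(154 − 5Q) − 22q_i − q_i², with Q = q_i + Σ_{j≠i} q_j.
First-order condition: 132 − 12q_i − 5Σ_{j≠i} q_j = 0.
With identical exporters, set every q_j = q: then 132 − 12q − 10q = 0, i.e. q = 132/22 = 6.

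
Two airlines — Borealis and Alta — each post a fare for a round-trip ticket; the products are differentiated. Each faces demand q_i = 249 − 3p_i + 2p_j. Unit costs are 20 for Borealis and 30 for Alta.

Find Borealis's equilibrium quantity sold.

177.375

Borealis's profit: π = (p_{Borealis} − 20)(249 − 3p_{Borealis} + 2p_{Alta}).
∂π/∂p_{Borealis} = 309 − 6p_{Borealis} + 2p_{Alta} = 0 ⇒ p_{Borealis} = 51.5 + (1/3)p_{Alta}.
Similarly p_{Alta} = 56.5 + (1/3)p_{Borealis}.
Plugging p_{Alta} into Borealis's best response: p_{Borealis} = 51.5 + (1/3)(56.5 + (1/3)p_{Borealis}) ⇒ (8/9)p_{Borealis} = 211/3, so p_{Borealis} = 79.125.
Then p_{Alta} = 56.5 + (1/3)·79.125 = 82.875.
q_{Borealis} = 249 − 3·79.125 + 2·82.875 = 177.375.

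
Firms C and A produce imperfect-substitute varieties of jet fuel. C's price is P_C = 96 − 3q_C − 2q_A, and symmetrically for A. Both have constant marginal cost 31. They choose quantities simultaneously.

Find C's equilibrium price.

55.375

Firm C's profit: π = q_C(96 − 3q_C − 2q_A) − 31q_C.
∂π/∂q_C = 65 − 6q_C − 2q_A = 0 ⇒ q_C = 65/6 − (1/3)q_A.
Setting q_C = q_A in the reaction function: q_C = 65/6 − (1/3)q_C, so q_C = (65/6) / (4/3) = 8.125.
P_C = 96 − 3·8.125 − 2·8.125 = 55.375.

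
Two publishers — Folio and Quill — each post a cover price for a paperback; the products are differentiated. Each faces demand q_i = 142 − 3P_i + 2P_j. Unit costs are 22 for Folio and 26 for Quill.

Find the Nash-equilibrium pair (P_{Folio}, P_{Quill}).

52.75, 54.25

Folio's profit: π = (P_{Folio} − 22)(142 − 3P_{Folio} + 2P_{Quill}).
∂π/∂P_{Folio} = 208 − 6P_{Folio} + 2P_{Quill} = 0 ⇒ P_{Folio} = 104/3 + (1/3)P_{Quill}.
Similarly P_{Quill} = 110/3 + (1/3)P_{Folio}.
Solving the two reaction functions simultaneously: (1 − (1/3)(1/3))P_{Folio} = 104/3 + (1/3)·(110/3), so (8/9)P_{Folio} = 422/9 and P_{Folio} = 52.75.
Then P_{Quill} = 110/3 + (1/3)·52.75 = 54.25.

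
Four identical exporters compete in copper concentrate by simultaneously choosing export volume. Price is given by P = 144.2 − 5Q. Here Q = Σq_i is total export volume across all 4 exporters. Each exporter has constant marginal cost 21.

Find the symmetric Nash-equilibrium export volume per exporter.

A representative exporter's profit is π_i = q_i(144.2 − 5Q) − 21q_i, with Q = q_i + Σ_{j≠i} q_j.
First-order condition: 123.2 − 10q_i − 5Σ_{j≠i} q_j = 0.
Imposing symmetry (q_j = q for all j) turns Σ_{j≠i} q_j into 3q, so 123.2 = 25q and q = 4.928.

4.928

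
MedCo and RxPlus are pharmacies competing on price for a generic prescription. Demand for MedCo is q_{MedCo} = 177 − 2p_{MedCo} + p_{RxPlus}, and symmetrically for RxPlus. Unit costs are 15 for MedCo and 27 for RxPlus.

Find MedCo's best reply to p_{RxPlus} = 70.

69.25

MedCo's profit: π = (p_{MedCo} − 15)(177 − 2p_{MedCo} + p_{RxPlus}).
∂π/∂p_{MedCo} = 207 − 4p_{MedCo} + p_{RxPlus} = 0 ⇒ p_{MedCo} = 51.75 + 0.25p_{RxPlus}.
At p_{RxPlus} = 70: p_{MedCo} = 51.75 + 0.25·70 = 69.25.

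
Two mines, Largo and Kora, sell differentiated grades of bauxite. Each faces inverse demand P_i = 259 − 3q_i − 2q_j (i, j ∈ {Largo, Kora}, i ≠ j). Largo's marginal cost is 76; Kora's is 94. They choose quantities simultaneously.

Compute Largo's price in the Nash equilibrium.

148

Mine Largo's profit: π = q_{Largo}(259 − 3q_{Largo} − 2q_{Kora}) − 76q_{Largo}.
∂π/∂q_{Largo} = 183 − 6q_{Largo} − 2q_{Kora} = 0 ⇒ q_{Largo} = 30.5 − (1/3)q_{Kora}.
Similarly q_{Kora} = 27.5 − (1/3)q_{Largo}.
Substituting the second reaction function into the first: q_{Largo} = 30.5 − (1/3)(27.5 − (1/3)q_{Largo}), which gives (8/9)q_{Largo} = 64/3 ⇒ q_{Largo} = 24.
Then q_{Kora} = 27.5 − (1/3)·24 = 19.5.
P_{Largo} = 259 − 3·24 − 2·19.5 = 148.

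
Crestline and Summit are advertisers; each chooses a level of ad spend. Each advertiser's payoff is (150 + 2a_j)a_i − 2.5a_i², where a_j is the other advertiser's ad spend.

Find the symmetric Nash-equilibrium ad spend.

50

Crestline's payoff is (150 + 2a_S)a_C − 2.5a_C².
∂π/∂a_C = 150 + 2a_S − 5a_C = 0, so a_C = 30 + 0.4a_S.
By symmetry a_S = a_C; substituting into the reaction function, 0.6a_C = 30 and a_C = 50.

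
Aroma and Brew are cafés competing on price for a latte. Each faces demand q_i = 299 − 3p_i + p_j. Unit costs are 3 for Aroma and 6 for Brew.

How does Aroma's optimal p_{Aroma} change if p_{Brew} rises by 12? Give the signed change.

Aroma's profit: π = (p_{Aroma} − 3)(299 − 3p_{Aroma} + p_{Brew}).
∂π/∂p_{Aroma} = 308 − 6p_{Aroma} + p_{Brew} = 0 ⇒ p_{Aroma} = 154/3 + (1/6)p_{Brew}.
The reaction-function slope is 1/6, so a 12-unit rise in p_{Brew} moves p_{Aroma} by 1/6 × 12 = 2. Aroma's best response rises — the actions are strategic complements.

2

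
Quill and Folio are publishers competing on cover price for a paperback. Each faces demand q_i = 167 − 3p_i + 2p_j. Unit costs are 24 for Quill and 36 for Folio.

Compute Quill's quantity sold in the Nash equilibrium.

114

Quill's profit: π = (p_{Quill} − 24)(167 − 3p_{Quill} + 2p_{Folio}).
∂π/∂p_{Quill} = 239 − 6p_{Quill} + 2p_{Folio} = 0 ⇒ p_{Quill} = 239/6 + (1/3)p_{Folio}.
Similarly p_{Folio} = 275/6 + (1/3)p_{Quill}.
Solving the two reaction functions simultaneously: (1 − (1/3)(1/3))p_{Quill} = 239/6 + (1/3)·(275/6), so (8/9)p_{Quill} = 496/9 and p_{Quill} = 62.
Then p_{Folio} = 275/6 + (1/3)·62 = 66.5.
q_{Quill} = 167 − 3·62 + 2·66.5 = 114.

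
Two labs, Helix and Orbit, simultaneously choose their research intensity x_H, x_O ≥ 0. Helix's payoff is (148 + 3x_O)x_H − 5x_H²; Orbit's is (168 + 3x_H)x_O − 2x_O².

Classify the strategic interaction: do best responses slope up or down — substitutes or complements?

strategic complements

Expanding Helix's payoff: 148x_H + 3x_Ox_H − 5x_H².
∂π/∂x_H = 148 + 3x_O − 10x_H = 0, so x_H = 14.8 + 0.3x_O.
The best-response slope dx_H/dx_O = 0.3 > 0: the reaction function is upward-sloping, so the choices are strategic complements.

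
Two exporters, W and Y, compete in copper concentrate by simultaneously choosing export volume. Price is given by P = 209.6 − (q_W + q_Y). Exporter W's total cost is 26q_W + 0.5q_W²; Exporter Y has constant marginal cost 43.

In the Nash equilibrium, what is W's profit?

Exporter W's profit: π = q_W(209.6 − (q_W + q_Y)) − 26q_W − 0.5q_W².
∂π/∂q_W = 183.6 − 3q_W − q_Y = 0, so q_W = 61.2 − (1/3)q_Y.
For Y: ∂π/∂q_Y = 166.6 − 2q_Y − q_W = 0 ⇒ q_Y = 83.3 − 0.5q_W.
Plugging q_Y into W's best response: q_W = 61.2 − (1/3)(83.3 − 0.5q_W) ⇒ (5/6)q_W = 1003/30, so q_W = 40.12.
Then q_Y = 83.3 − 0.5·40.12 = 63.24.
Price P = 209.6 − 103.36 = 106.24.
W's profit: (106.24 − 26)·40.12 − 0.5(40.12)² = 2414.4216.

2414.4216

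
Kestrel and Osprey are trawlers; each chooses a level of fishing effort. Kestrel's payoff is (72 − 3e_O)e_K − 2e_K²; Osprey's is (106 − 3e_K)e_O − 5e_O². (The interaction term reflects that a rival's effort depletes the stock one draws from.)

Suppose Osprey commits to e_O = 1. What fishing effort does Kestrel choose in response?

17.25

Expanding Kestrel's payoff: 72e_K − 3e_Oe_K − 2e_K².
∂π/∂e_K = 72 − 3e_O − 4e_K = 0, so e_K = 18 − 0.75e_O.
At e_O = 1: e_K = 18 − 0.75·1 = 17.25.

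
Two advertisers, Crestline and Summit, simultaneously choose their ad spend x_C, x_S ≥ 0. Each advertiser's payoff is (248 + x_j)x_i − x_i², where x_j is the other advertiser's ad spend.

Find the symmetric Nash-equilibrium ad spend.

248

Crestline's payoff is (248 + x_S)x_C − x_C².
∂π/∂x_C = 248 + x_S − 2x_C = 0, so x_C = 124 + 0.5x_S.
Setting x_C = x_S in the reaction function: x_C = 124 + 0.5x_C, so x_C = 124 / 0.5 = 248.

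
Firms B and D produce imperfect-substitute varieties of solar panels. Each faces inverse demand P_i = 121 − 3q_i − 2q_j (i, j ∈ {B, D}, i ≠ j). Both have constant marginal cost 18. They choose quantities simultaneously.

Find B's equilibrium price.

56.625

Firm B's profit: π = q_B(121 − 3q_B − 2q_D) − 18q_B.
∂π/∂q_B = 103 − 6q_B − 2q_D = 0 ⇒ q_B = 103/6 − (1/3)q_D.
The game is symmetric, so in equilibrium q_D = q_B: the reaction function gives (4/3)q_B = 103/6, hence q_B = 12.875.
P_B = 121 − 3·12.875 − 2·12.875 = 56.625.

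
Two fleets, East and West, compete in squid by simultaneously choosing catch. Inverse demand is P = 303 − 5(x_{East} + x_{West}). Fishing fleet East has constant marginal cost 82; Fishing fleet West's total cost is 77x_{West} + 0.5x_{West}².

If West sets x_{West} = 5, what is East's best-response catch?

19.6

Fishing fleet East's profit: π = x_{East}(303 − 5(x_{East} + x_{West})) − 82x_{East}.
∂π/∂x_{East} = 221 − 10x_{East} − 5x_{West} = 0, so x_{East} = 22.1 − 0.5x_{West}.
At x_{West} = 5: x_{East} = 22.1 − 0.5·5 = 19.6.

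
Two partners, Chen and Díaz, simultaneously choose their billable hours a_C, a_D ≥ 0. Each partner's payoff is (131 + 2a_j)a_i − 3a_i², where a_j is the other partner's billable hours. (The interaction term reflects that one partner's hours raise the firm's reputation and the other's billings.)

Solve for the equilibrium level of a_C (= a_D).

Chen's payoff is (131 + 2a_D)a_C − 3a_C².
∂π/∂a_C = 131 + 2a_D − 6a_C = 0, so a_C = 131/6 + (1/3)a_D.
By symmetry a_D = a_C; substituting into the reaction function, (2/3)a_C = 131/6 and a_C = 32.75.

32.75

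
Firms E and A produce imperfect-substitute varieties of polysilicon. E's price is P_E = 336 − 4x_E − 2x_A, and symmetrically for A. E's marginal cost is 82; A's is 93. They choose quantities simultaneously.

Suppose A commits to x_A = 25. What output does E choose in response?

Firm E's profit: π = x_E(336 − 4x_E − 2x_A) − 82x_E.
∂π/∂x_E = 254 − 8x_E − 2x_A = 0 ⇒ x_E = 31.75 − 0.25x_A.
At x_A = 25: x_E = 31.75 − 0.25·25 = 25.5.

25.5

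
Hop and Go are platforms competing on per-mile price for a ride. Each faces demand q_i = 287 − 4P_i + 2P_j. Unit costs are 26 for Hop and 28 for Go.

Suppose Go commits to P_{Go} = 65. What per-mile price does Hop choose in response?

Hop's profit: π = (P_{Hop} − 26)(287 − 4P_{Hop} + 2P_{Go}).
∂π/∂P_{Hop} = 391 − 8P_{Hop} + 2P_{Go} = 0 ⇒ P_{Hop} = 48.875 + 0.25P_{Go}.
At P_{Go} = 65: P_{Hop} = 48.875 + 0.25·65 = 65.125.

65.125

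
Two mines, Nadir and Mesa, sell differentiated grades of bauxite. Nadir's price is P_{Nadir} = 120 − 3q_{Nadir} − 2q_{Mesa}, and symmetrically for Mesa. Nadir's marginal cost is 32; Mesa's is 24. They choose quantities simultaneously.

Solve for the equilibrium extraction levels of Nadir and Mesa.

10.5, 12.5

Mine Nadir's profit: π = q_{Nadir}(120 − 3q_{Nadir} − 2q_{Mesa}) − 32q_{Nadir}.
∂π/∂q_{Nadir} = 88 − 6q_{Nadir} − 2q_{Mesa} = 0 ⇒ q_{Nadir} = 44/3 − (1/3)q_{Mesa}.
Similarly q_{Mesa} = 16 − (1/3)q_{Nadir}.
Substituting the second reaction function into the first: q_{Nadir} = 44/3 − (1/3)(16 − (1/3)q_{Nadir}), which gives (8/9)q_{Nadir} = 28/3 ⇒ q_{Nadir} = 10.5.
Then q_{Mesa} = 16 − (1/3)·10.5 = 12.5.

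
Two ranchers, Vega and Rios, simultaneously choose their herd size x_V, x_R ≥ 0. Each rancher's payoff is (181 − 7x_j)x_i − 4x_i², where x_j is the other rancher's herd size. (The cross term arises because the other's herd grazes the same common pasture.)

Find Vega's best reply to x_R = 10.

Vega's payoff is (181 − 7x_R)x_V − 4x_V².
∂π/∂x_V = 181 − 7x_R − 8x_V = 0, so x_V = 22.625 − 0.875x_R.
At x_R = 10: x_V = 22.625 − 0.875·10 = 13.875.

13.875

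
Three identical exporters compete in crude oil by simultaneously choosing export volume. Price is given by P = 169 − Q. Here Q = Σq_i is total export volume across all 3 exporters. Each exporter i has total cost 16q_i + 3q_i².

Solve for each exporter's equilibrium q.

A representative exporter's profit is π_i = q_i(169 − Q) − 16q_i − 3q_i², with Q = q_i + Σ_{j≠i} q_j.
First-order condition: 153 − 8q_i − Σ_{j≠i} q_j = 0.
Imposing symmetry (q_j = q for all j) turns Σ_{j≠i} q_j into 2q, so 153 = 10q and q = 15.3.

15.3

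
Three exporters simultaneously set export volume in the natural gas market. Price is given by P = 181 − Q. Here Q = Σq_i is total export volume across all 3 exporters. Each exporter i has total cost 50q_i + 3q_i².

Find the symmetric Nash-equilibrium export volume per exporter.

13.1

A representative exporter's profit is π_i = q_i(181 − Q) − 50q_i − 3q_i², with Q = q_i + Σ_{j≠i} q_j.
First-order condition: 131 − 8q_i − Σ_{j≠i} q_j = 0.
Imposing symmetry (q_j = q for all j) turns Σ_{j≠i} q_j into 2q, so 131 = 10q and q = 13.1.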